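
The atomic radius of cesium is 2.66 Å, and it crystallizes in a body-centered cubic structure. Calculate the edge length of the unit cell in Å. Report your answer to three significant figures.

In a BCC lattice, atoms touch along the body diagonal, so √3·a = 4r.
a = 4r/√3 = 4 × 2.66 / 1.7321 = 6.14 Å.

6.14 Å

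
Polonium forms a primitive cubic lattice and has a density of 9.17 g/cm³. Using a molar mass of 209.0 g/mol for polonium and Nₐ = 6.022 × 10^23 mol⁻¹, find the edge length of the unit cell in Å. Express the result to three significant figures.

With Z = 1 atom per simple cubic cell, a³ = Z·M/(N_A·ρ) = 1 × 209.0 / (6.022 × 10²³ × 9.170 g/cm³) = 3.785 × 10^-23 cm³.
a = (3.785 × 10^-23)^(1/3) = 3.357 × 10^-8 cm = 3.36 Å.

3.36 Å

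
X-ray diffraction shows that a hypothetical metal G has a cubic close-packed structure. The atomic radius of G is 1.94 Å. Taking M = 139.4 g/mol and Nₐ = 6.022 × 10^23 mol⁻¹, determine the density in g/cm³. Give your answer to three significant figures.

In an FCC lattice, atoms touch along the face diagonal, so √2·a = 4r, giving a = 5.487 Å = 5.487 × 10^-8 cm.
With Z = 4, ρ = Z·M/(N_A·a³) = 4 × 139.4 / (6.022 × 10²³ × 1.652 × 10^-22) = 5.605 g/cm³.

5.60 g/cm³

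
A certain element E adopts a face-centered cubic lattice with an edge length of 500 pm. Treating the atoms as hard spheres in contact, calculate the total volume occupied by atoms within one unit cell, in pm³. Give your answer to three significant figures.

9.26 × 10^7 pm³

In an FCC lattice atoms touch along the face diagonal, so √2·a = 4r, so r = 0.3536a = 176.8 pm.
V_atoms = Z × (4/3)πr³ = 4 × (4/3)π × (176.8)³ = 9.26 × 10^7 pm³.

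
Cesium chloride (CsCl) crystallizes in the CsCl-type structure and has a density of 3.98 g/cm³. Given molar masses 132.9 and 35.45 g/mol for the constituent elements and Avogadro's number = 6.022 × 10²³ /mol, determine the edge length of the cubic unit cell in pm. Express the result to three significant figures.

413 pm

M(CsCl) = 168.35 g/mol; Z = 1 formula unit per cell.
a³ = Z·M/(N_A·ρ) = 1 × 168.35 / (6.022 × 10²³ × 3.98) = 7.024 × 10^-23 cm³, so a = 4.126 × 10^-8 cm = 413 pm.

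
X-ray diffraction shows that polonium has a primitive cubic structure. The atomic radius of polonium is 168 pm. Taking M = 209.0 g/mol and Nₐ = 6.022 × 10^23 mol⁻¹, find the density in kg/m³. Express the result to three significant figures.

9150 kg/m³

In a simple cubic lattice, atoms touch along the cell edge, so a = 2r, giving a = 336.0 pm = 3.360 × 10^-8 cm.
With Z = 1, ρ = Z·M/(N_A·a³) = 1 × 209.0 / (6.022 × 10²³ × 3.793 × 10^-23) = 9.149 g/cm³ = 9150 kg/m³.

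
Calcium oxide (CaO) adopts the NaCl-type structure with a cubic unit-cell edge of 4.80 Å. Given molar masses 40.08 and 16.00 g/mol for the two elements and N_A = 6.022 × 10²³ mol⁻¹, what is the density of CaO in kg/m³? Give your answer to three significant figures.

3370 kg/m³

The NaCl-type structure contains Z = 4 formula units per cell; M(CaO) = 40.08 + 16.00 = 56.08 g/mol.
a³ = (4.800 × 10^-8 cm)³ = 1.106 × 10^-22 cm³.
ρ = 4 × 56.08 / (6.022 × 10²³ × 1.106 × 10^-22) = 3.368 g/cm³ = 3370 kg/m³.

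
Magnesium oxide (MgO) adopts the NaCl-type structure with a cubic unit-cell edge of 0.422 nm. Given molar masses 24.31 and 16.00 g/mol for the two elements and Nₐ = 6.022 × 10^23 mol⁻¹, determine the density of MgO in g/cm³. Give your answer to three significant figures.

The NaCl-type structure contains Z = 4 formula units per cell; M(MgO) = 24.31 + 16.00 = 40.31 g/mol.
a³ = (4.220 × 10^-8 cm)³ = 7.515 × 10^-23 cm³.
ρ = 4 × 40.31 / (6.022 × 10²³ × 7.515 × 10^-23) = 3.563 g/cm³.

3.56 g/cm³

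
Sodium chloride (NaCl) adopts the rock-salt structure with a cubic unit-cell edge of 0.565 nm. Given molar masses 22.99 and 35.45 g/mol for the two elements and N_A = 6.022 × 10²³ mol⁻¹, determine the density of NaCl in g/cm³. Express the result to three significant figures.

The rock-salt structure contains Z = 4 formula units per cell; M(NaCl) = 22.99 + 35.45 = 58.44 g/mol.
a³ = (5.650 × 10^-8 cm)³ = 1.804 × 10^-22 cm³.
ρ = 4 × 58.44 / (6.022 × 10²³ × 1.804 × 10^-22) = 2.152 g/cm³.

2.15 g/cm³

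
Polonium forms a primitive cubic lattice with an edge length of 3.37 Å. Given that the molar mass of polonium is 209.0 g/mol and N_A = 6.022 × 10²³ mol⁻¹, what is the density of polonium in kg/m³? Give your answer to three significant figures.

A simple cubic unit cell contains Z = 1 atom.
Cell volume: a³ = (3.37 Å)³ = (3.370 × 10^-8 cm)³ = 3.827 × 10^-23 cm³.
ρ = Z·M/(N_A·a³) = 1 × 209.0 / (6.022 × 10²³ × 3.827 × 10^-23) = 9.068 g/cm³ = 9070 kg/m³.

9070 kg/m³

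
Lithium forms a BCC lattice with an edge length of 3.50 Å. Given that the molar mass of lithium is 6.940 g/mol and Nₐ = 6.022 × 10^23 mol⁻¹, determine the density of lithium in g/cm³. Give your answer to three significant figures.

0.538 g/cm³

A BCC unit cell contains Z = 2 atoms.
Cell volume: a³ = (3.50 Å)³ = (3.500 × 10^-8 cm)³ = 4.288 × 10^-23 cm³.
ρ = Z·M/(N_A·a³) = 2 × 6.940 / (6.022 × 10²³ × 4.288 × 10^-23) = 0.5376 g/cm³.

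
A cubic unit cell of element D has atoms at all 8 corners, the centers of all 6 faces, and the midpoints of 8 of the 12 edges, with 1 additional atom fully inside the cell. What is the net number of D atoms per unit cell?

Corner atoms are shared by 8 cells (1/8 each), face atoms by 2 (1/2 each), edge atoms by 4 (1/4 each), interior atoms are unshared.
Net atoms = 8 × 1/8 + 6 × 1/2 + 8 × 1/4 + 1 = 1 + 3 + 2 + 1 = 7.

7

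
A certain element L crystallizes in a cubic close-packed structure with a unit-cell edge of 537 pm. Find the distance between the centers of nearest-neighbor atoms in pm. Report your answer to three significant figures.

380 pm

In an FCC structure, atoms touch along the face diagonal, so √2·a = 4r; the nearest-neighbor distance equals 2r = 0.7071·a.
d = 0.7071 × 537 = 380 pm.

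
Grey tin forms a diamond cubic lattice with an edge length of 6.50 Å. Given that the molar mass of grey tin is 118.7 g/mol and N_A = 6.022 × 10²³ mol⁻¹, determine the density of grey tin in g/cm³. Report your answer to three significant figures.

A diamond cubic unit cell contains Z = 8 atoms.
Cell volume: a³ = (6.50 Å)³ = (6.500 × 10^-8 cm)³ = 2.746 × 10^-22 cm³.
ρ = Z·M/(N_A·a³) = 8 × 118.7 / (6.022 × 10²³ × 2.746 × 10^-22) = 5.742 g/cm³.

5.74 g/cm³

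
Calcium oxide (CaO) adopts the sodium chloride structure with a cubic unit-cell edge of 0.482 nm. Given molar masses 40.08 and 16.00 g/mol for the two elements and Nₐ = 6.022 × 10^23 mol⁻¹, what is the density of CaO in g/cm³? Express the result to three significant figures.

3.33 g/cm³

The sodium chloride structure contains Z = 4 formula units per cell; M(CaO) = 40.08 + 16.00 = 56.08 g/mol.
a³ = (4.820 × 10^-8 cm)³ = 1.120 × 10^-22 cm³.
ρ = 4 × 56.08 / (6.022 × 10²³ × 1.120 × 10^-22) = 3.326 g/cm³.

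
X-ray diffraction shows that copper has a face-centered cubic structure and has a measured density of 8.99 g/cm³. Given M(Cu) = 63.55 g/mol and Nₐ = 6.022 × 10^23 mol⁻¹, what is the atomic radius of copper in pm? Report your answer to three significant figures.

128 pm

For an FCC cell (Z = 4), a³ = Z·M/(N_A·ρ) = 4 × 63.55 / (6.022 × 10²³ × 8.990) = 4.695 × 10^-23 cm³, so a = 3.608 × 10^-8 cm = 360.8 pm.
Atoms touch along the face diagonal, so √2·a = 4r, so r = 0.3536 × a = 128 pm.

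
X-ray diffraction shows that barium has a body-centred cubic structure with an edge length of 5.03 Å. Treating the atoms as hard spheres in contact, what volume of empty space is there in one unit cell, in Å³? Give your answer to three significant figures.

40.7 Å³

In a BCC lattice atoms touch along the body diagonal, so √3·a = 4r, so r = 0.4330a = 2.178 Å.
V_cell = a³ = 127.3 Å³; V_atoms = 2 × (4/3)πr³ = 86.56 Å³.
Empty space = 127.3 − 86.56 = 40.7 Å³.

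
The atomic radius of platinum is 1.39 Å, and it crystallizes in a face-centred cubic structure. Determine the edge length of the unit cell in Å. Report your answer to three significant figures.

3.93 Å

In an FCC lattice, atoms touch along the face diagonal, so √2·a = 4r.
a = 4r/√2 = 4 × 1.39 / 1.4142 = 3.93 Å.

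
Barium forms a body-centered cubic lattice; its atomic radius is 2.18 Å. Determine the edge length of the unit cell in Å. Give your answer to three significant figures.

In a BCC lattice, atoms touch along the body diagonal, so √3·a = 4r.
a = 4r/√3 = 4 × 2.18 / 1.7321 = 5.03 Å.

5.03 Å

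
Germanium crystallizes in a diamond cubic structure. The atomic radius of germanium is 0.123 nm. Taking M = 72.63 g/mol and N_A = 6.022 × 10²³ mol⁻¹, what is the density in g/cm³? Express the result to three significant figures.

In a diamond cubic lattice, nearest neighbors lie along the body diagonal with √3·a = 8r, giving a = 0.5681 nm = 5.681 × 10^-8 cm.
With Z = 8, ρ = Z·M/(N_A·a³) = 8 × 72.63 / (6.022 × 10²³ × 1.834 × 10^-22) = 5.262 g/cm³.

5.26 g/cm³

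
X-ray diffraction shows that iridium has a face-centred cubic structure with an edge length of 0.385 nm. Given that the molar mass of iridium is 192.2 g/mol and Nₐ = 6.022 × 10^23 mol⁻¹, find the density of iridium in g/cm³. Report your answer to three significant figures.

An FCC unit cell contains Z = 4 atoms.
Cell volume: a³ = (0.385 nm)³ = (3.850 × 10^-8 cm)³ = 5.707 × 10^-23 cm³.
ρ = Z·M/(N_A·a³) = 4 × 192.2 / (6.022 × 10²³ × 5.707 × 10^-23) = 22.37 g/cm³.

22.4 g/cm³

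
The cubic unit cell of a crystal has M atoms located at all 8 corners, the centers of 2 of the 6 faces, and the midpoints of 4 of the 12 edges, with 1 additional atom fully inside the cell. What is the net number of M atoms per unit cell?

4

Corner atoms are shared by 8 cells (1/8 each), face atoms by 2 (1/2 each), edge atoms by 4 (1/4 each), interior atoms are unshared.
Net atoms = 8 × 1/8 + 2 × 1/2 + 4 × 1/4 + 1 = 1 + 1 + 1 + 1 = 4.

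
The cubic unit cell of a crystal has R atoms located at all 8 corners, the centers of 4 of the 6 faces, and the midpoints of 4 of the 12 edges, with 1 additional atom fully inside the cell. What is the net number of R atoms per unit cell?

5

Corner atoms are shared by 8 cells (1/8 each), face atoms by 2 (1/2 each), edge atoms by 4 (1/4 each), interior atoms are unshared.
Net atoms = 8 × 1/8 + 4 × 1/2 + 4 × 1/4 + 1 = 1 + 2 + 1 + 1 = 5.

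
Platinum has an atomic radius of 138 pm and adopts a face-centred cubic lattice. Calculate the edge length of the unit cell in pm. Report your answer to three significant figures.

390 pm

In an FCC lattice, atoms touch along the face diagonal, so √2·a = 4r.
a = 4r/√2 = 4 × 138 / 1.4142 = 390 pm.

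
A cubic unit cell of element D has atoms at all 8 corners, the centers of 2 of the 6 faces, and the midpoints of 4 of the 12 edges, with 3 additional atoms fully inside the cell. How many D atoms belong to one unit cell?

6

Corner atoms are shared by 8 cells (1/8 each), face atoms by 2 (1/2 each), edge atoms by 4 (1/4 each), interior atoms are unshared.
Net atoms = 8 × 1/8 + 2 × 1/2 + 4 × 1/4 + 3 = 1 + 1 + 1 + 3 = 6.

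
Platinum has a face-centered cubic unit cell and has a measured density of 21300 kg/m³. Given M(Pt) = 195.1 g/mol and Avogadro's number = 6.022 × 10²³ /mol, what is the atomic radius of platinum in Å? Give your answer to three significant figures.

1.39 Å

For an FCC cell (Z = 4), a³ = Z·M/(N_A·ρ) = 4 × 195.1 / (6.022 × 10²³ × 21.30) = 6.084 × 10^-23 cm³, so a = 3.933 × 10^-8 cm = 3.933 Å.
Atoms touch along the face diagonal, so √2·a = 4r, so r = 0.3536 × a = 1.39 Å.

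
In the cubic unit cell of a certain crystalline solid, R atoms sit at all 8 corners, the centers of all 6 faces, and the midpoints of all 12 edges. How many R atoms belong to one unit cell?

Corner atoms are shared by 8 cells (1/8 each), face atoms by 2 (1/2 each), edge atoms by 4 (1/4 each).
Net atoms = 8 × 1/8 + 6 × 1/2 + 12 × 1/4 = 1 + 3 + 3 = 7.

7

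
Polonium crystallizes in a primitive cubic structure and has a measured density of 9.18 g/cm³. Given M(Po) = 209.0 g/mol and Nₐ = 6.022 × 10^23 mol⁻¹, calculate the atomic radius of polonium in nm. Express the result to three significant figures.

For a simple cubic cell (Z = 1), a³ = Z·M/(N_A·ρ) = 1 × 209.0 / (6.022 × 10²³ × 9.180) = 3.781 × 10^-23 cm³, so a = 3.356 × 10^-8 cm = 0.3356 nm.
Atoms touch along the cell edge, so a = 2r, so r = 0.5000 × a = 0.168 nm.

0.168 nm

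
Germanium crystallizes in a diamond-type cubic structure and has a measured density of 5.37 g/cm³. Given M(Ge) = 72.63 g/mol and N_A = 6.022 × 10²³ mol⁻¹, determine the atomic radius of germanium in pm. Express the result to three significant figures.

122 pm

For a diamond cubic cell (Z = 8), a³ = Z·M/(N_A·ρ) = 8 × 72.63 / (6.022 × 10²³ × 5.370) = 1.797 × 10^-22 cm³, so a = 5.643 × 10^-8 cm = 564.3 pm.
Nearest neighbors lie along the body diagonal with √3·a = 8r, so r = 0.2165 × a = 122 pm.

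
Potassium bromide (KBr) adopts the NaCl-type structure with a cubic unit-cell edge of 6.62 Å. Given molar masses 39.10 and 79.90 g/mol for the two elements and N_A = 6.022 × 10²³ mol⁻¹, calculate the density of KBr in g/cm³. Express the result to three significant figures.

2.72 g/cm³

The NaCl-type structure contains Z = 4 formula units per cell; M(KBr) = 39.10 + 79.90 = 119.0 g/mol.
a³ = (6.620 × 10^-8 cm)³ = 2.901 × 10^-22 cm³.
ρ = 4 × 119.0 / (6.022 × 10²³ × 2.901 × 10^-22) = 2.725 g/cm³.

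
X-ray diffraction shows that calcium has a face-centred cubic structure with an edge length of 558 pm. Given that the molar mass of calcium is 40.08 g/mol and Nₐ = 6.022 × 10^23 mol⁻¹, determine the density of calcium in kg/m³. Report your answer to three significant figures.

1530 kg/m³

An FCC unit cell contains Z = 4 atoms.
Cell volume: a³ = (558 pm)³ = (5.580 × 10^-8 cm)³ = 1.737 × 10^-22 cm³.
ρ = Z·M/(N_A·a³) = 4 × 40.08 / (6.022 × 10²³ × 1.737 × 10^-22) = 1.532 g/cm³ = 1530 kg/m³.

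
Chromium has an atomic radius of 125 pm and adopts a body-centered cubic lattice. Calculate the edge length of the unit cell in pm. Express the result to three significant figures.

289 pm

In a BCC lattice, atoms touch along the body diagonal, so √3·a = 4r.
a = 4r/√3 = 4 × 125 / 1.7321 = 289 pm.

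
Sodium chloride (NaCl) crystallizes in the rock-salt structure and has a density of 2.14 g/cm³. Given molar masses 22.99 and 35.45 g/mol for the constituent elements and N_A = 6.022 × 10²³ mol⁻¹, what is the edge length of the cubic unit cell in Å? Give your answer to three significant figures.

5.66 Å

M(NaCl) = 58.44 g/mol; Z = 4 formula units per cell.
a³ = Z·M/(N_A·ρ) = 4 × 58.44 / (6.022 × 10²³ × 2.14) = 1.814 × 10^-22 cm³, so a = 5.661 × 10^-8 cm = 5.66 Å.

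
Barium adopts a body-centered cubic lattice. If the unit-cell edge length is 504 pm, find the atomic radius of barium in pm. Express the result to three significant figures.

218 pm

In a BCC lattice, atoms touch along the body diagonal, so √3·a = 4r.
r = √3·a/4 = 1.7321 × 504 / 4 = 218 pm.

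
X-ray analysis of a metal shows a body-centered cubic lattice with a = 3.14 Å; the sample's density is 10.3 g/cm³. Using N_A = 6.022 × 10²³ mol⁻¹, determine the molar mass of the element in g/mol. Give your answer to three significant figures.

96.0 g/mol

A BCC cell has Z = 2 atoms; a = 3.140 × 10^-8 cm.
M = ρ·N_A·a³/Z = 10.3 × 6.022 × 10²³ × 3.096 × 10^-23 / 2 = 96.0 g/mol.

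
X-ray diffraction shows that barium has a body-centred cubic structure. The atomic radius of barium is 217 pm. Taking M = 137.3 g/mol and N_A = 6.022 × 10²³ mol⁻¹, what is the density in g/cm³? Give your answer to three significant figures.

In a BCC lattice, atoms touch along the body diagonal, so √3·a = 4r, giving a = 501.1 pm = 5.011 × 10^-8 cm.
With Z = 2, ρ = Z·M/(N_A·a³) = 2 × 137.3 / (6.022 × 10²³ × 1.259 × 10^-22) = 3.623 g/cm³.

3.62 g/cm³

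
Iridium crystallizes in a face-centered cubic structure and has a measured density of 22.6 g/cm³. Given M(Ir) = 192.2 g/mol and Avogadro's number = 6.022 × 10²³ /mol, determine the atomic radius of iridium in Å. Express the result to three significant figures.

For an FCC cell (Z = 4), a³ = Z·M/(N_A·ρ) = 4 × 192.2 / (6.022 × 10²³ × 22.60) = 5.649 × 10^-23 cm³, so a = 3.837 × 10^-8 cm = 3.837 Å.
Atoms touch along the face diagonal, so √2·a = 4r, so r = 0.3536 × a = 1.36 Å.

1.36 Å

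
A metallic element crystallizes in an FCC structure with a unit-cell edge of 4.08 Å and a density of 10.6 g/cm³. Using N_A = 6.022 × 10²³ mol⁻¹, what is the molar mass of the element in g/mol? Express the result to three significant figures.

An FCC cell has Z = 4 atoms; a = 4.080 × 10^-8 cm.
M = ρ·N_A·a³/Z = 10.6 × 6.022 × 10²³ × 6.792 × 10^-23 / 4 = 108 g/mol.

108 g/mol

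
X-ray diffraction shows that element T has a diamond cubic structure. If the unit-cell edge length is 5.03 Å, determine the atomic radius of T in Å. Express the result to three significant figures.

1.09 Å

In a diamond cubic lattice, nearest neighbors lie along the body diagonal with √3·a = 8r.
r = √3·a/8 = 1.7321 × 5.03 / 8 = 1.09 Å.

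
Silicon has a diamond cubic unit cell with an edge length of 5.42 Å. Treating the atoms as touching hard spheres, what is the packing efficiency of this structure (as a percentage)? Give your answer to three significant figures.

In a diamond cubic lattice nearest neighbors lie along the body diagonal with √3·a = 8r, so r = 0.2165a = 1.173 Å.
Packing fraction = Z·(4/3)πr³ / a³ = 8 × (4/3)π × (1.173)³ / (5.42)³ = 0.3401 = 34.0%.

34.0%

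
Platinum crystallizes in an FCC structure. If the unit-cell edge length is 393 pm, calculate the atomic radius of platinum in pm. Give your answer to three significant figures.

In an FCC lattice, atoms touch along the face diagonal, so √2·a = 4r.
r = √2·a/4 = 1.4142 × 393 / 4 = 139 pm.

139 pm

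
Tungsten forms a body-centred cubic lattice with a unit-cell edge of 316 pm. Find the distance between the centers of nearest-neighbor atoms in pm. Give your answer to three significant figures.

In a BCC structure, atoms touch along the body diagonal, so √3·a = 4r; the nearest-neighbor distance equals 2r = 0.8660·a.
d = 0.8660 × 316 = 274 pm.

274 pm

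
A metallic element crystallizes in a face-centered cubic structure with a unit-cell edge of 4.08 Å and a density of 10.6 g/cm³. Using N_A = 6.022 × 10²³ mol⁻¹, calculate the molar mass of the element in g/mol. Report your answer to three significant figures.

108 g/mol

An FCC cell has Z = 4 atoms; a = 4.080 × 10^-8 cm.
M = ρ·N_A·a³/Z = 10.6 × 6.022 × 10²³ × 6.792 × 10^-23 / 4 = 108 g/mol.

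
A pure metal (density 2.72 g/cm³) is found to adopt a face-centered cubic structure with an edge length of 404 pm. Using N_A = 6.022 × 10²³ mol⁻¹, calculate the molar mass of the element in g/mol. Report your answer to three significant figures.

An FCC cell has Z = 4 atoms; a = 4.040 × 10^-8 cm.
M = ρ·N_A·a³/Z = 2.72 × 6.022 × 10²³ × 6.594 × 10^-23 / 4 = 27.0 g/mol.

27.0 g/mol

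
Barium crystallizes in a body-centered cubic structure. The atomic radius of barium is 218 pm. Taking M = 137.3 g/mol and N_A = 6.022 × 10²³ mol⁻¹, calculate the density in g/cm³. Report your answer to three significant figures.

In a BCC lattice, atoms touch along the body diagonal, so √3·a = 4r, giving a = 503.4 pm = 5.034 × 10^-8 cm.
With Z = 2, ρ = Z·M/(N_A·a³) = 2 × 137.3 / (6.022 × 10²³ × 1.276 × 10^-22) = 3.573 g/cm³.

3.57 g/cm³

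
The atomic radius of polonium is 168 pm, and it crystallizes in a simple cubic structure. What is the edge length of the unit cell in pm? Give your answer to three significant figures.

In a simple cubic lattice, atoms touch along the cell edge, so a = 2r.
a = 2r = 2 × 168 = 336 pm.

336 pm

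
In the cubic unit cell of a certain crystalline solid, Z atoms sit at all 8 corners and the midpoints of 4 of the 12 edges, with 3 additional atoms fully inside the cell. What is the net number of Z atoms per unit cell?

5

Corner atoms are shared by 8 cells (1/8 each), edge atoms by 4 (1/4 each), interior atoms are unshared.
Net atoms = 8 × 1/8 + 4 × 1/4 + 3 = 1 + 1 + 3 = 5.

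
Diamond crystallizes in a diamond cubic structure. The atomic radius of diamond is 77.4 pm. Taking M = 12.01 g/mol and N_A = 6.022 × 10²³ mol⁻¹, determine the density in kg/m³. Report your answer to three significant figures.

In a diamond cubic lattice, nearest neighbors lie along the body diagonal with √3·a = 8r, giving a = 357.5 pm = 3.575 × 10^-8 cm.
With Z = 8, ρ = Z·M/(N_A·a³) = 8 × 12.01 / (6.022 × 10²³ × 4.569 × 10^-23) = 3.492 g/cm³ = 3490 kg/m³.

3490 kg/m³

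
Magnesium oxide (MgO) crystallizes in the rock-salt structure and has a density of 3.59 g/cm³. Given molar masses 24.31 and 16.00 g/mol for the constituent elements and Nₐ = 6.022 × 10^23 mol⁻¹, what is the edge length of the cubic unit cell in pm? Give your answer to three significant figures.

M(MgO) = 40.31 g/mol; Z = 4 formula units per cell.
a³ = Z·M/(N_A·ρ) = 4 × 40.31 / (6.022 × 10²³ × 3.59) = 7.458 × 10^-23 cm³, so a = 4.209 × 10^-8 cm = 421 pm.

421 pm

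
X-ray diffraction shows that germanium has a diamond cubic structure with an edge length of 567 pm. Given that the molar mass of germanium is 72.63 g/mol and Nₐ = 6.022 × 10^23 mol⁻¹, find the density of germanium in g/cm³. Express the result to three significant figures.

5.29 g/cm³

A diamond cubic unit cell contains Z = 8 atoms.
Cell volume: a³ = (567 pm)³ = (5.670 × 10^-8 cm)³ = 1.823 × 10^-22 cm³.
ρ = Z·M/(N_A·a³) = 8 × 72.63 / (6.022 × 10²³ × 1.823 × 10^-22) = 5.293 g/cm³.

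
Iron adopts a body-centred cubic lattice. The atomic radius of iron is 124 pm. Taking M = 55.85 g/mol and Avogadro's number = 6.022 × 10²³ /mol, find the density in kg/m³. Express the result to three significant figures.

In a BCC lattice, atoms touch along the body diagonal, so √3·a = 4r, giving a = 286.4 pm = 2.864 × 10^-8 cm.
With Z = 2, ρ = Z·M/(N_A·a³) = 2 × 55.85 / (6.022 × 10²³ × 2.348 × 10^-23) = 7.899 g/cm³ = 7900 kg/m³.

7900 kg/m³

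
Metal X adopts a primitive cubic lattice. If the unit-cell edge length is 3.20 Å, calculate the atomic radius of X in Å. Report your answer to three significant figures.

In a simple cubic lattice, atoms touch along the cell edge, so a = 2r.
r = a/2 = 3.20/2 = 1.60 Å.

1.60 Å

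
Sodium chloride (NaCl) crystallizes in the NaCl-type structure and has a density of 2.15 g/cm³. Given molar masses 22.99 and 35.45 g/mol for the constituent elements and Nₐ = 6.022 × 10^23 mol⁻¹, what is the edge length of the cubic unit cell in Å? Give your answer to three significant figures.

5.65 Å

M(NaCl) = 58.44 g/mol; Z = 4 formula units per cell.
a³ = Z·M/(N_A·ρ) = 4 × 58.44 / (6.022 × 10²³ × 2.15) = 1.805 × 10^-22 cm³, so a = 5.652 × 10^-8 cm = 5.65 Å.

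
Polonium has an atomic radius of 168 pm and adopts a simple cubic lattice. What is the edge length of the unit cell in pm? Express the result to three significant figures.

336 pm

In a simple cubic lattice, atoms touch along the cell edge, so a = 2r.
a = 2r = 2 × 168 = 336 pm.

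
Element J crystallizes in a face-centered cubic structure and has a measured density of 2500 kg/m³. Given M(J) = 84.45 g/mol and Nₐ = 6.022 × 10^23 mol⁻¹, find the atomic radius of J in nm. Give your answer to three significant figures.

0.215 nm

For an FCC cell (Z = 4), a³ = Z·M/(N_A·ρ) = 4 × 84.45 / (6.022 × 10²³ × 2.500) = 2.244 × 10^-22 cm³, so a = 6.077 × 10^-8 cm = 0.6077 nm.
Atoms touch along the face diagonal, so √2·a = 4r, so r = 0.3536 × a = 0.215 nm.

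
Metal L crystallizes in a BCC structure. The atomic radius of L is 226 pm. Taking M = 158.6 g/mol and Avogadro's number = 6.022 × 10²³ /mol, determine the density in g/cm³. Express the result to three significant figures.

3.70 g/cm³

In a BCC lattice, atoms touch along the body diagonal, so √3·a = 4r, giving a = 521.9 pm = 5.219 × 10^-8 cm.
With Z = 2, ρ = Z·M/(N_A·a³) = 2 × 158.6 / (6.022 × 10²³ × 1.422 × 10^-22) = 3.705 g/cm³.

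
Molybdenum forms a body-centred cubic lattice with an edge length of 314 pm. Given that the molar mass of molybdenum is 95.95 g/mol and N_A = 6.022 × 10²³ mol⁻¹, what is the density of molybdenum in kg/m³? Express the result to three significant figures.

A BCC unit cell contains Z = 2 atoms.
Cell volume: a³ = (314 pm)³ = (3.140 × 10^-8 cm)³ = 3.096 × 10^-23 cm³.
ρ = Z·M/(N_A·a³) = 2 × 95.95 / (6.022 × 10²³ × 3.096 × 10^-23) = 10.29 g/cm³ = 10300 kg/m³.

10300 kg/m³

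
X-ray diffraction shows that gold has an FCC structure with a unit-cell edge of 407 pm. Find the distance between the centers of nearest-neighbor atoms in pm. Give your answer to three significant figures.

In an FCC structure, atoms touch along the face diagonal, so √2·a = 4r; the nearest-neighbor distance equals 2r = 0.7071·a.
d = 0.7071 × 407 = 288 pm.

288 pm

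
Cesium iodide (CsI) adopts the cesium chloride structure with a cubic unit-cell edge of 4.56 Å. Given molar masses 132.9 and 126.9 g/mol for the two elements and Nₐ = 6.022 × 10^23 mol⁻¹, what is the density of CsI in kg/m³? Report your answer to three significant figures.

4550 kg/m³

The cesium chloride structure contains Z = 1 formula unit per cell; M(CsI) = 132.9 + 126.9 = 259.8 g/mol.
a³ = (4.560 × 10^-8 cm)³ = 9.482 × 10^-23 cm³.
ρ = 1 × 259.8 / (6.022 × 10²³ × 9.482 × 10^-23) = 4.550 g/cm³ = 4550 kg/m³.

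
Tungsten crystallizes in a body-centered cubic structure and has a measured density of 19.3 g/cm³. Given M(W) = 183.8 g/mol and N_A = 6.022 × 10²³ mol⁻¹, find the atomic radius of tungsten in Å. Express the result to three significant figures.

1.37 Å

For a BCC cell (Z = 2), a³ = Z·M/(N_A·ρ) = 2 × 183.8 / (6.022 × 10²³ × 19.30) = 3.163 × 10^-23 cm³, so a = 3.162 × 10^-8 cm = 3.162 Å.
Atoms touch along the body diagonal, so √3·a = 4r, so r = 0.4330 × a = 1.37 Å.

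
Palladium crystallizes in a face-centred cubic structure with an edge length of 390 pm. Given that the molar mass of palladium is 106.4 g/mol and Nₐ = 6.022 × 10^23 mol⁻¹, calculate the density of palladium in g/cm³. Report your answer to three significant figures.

11.9 g/cm³

An FCC unit cell contains Z = 4 atoms.
Cell volume: a³ = (390 pm)³ = (3.900 × 10^-8 cm)³ = 5.932 × 10^-23 cm³.
ρ = Z·M/(N_A·a³) = 4 × 106.4 / (6.022 × 10²³ × 5.932 × 10^-23) = 11.91 g/cm³.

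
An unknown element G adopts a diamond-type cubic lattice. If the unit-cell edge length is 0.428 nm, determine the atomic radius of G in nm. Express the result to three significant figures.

In a diamond cubic lattice, nearest neighbors lie along the body diagonal with √3·a = 8r.
r = √3·a/8 = 1.7321 × 0.428 / 8 = 0.0927 nm.

0.0927 nm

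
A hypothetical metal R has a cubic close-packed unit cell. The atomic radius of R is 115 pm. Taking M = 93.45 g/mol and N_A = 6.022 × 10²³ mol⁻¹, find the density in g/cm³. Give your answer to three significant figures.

18.0 g/cm³

In an FCC lattice, atoms touch along the face diagonal, so √2·a = 4r, giving a = 325.3 pm = 3.253 × 10^-8 cm.
With Z = 4, ρ = Z·M/(N_A·a³) = 4 × 93.45 / (6.022 × 10²³ × 3.441 × 10^-23) = 18.04 g/cm³.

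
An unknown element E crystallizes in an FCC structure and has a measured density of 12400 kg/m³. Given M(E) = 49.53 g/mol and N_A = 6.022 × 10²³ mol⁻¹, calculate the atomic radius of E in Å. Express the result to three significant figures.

For an FCC cell (Z = 4), a³ = Z·M/(N_A·ρ) = 4 × 49.53 / (6.022 × 10²³ × 12.40) = 2.653 × 10^-23 cm³, so a = 2.983 × 10^-8 cm = 2.983 Å.
Atoms touch along the face diagonal, so √2·a = 4r, so r = 0.3536 × a = 1.05 Å.

1.05 Å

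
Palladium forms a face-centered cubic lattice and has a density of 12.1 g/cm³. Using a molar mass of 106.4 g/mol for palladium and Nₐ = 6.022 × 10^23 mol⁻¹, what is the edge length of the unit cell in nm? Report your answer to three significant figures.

0.388 nm

With Z = 4 atoms per FCC cell, a³ = Z·M/(N_A·ρ) = 4 × 106.4 / (6.022 × 10²³ × 12.10 g/cm³) = 5.841 × 10^-23 cm³.
a = (5.841 × 10^-23)^(1/3) = 3.880 × 10^-8 cm = 0.388 nm.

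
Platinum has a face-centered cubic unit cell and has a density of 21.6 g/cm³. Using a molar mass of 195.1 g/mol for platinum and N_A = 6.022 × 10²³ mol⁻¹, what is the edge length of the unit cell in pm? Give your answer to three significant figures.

With Z = 4 atoms per FCC cell, a³ = Z·M/(N_A·ρ) = 4 × 195.1 / (6.022 × 10²³ × 21.60 g/cm³) = 6.000 × 10^-23 cm³.
a = (6.000 × 10^-23)^(1/3) = 3.915 × 10^-8 cm = 391 pm.

391 pm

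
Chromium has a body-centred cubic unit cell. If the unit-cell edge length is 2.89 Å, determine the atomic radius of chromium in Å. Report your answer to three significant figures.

1.25 Å

In a BCC lattice, atoms touch along the body diagonal, so √3·a = 4r.
r = √3·a/4 = 1.7321 × 2.89 / 4 = 1.25 Å.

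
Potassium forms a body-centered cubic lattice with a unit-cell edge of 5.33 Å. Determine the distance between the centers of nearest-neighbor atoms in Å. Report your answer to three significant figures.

4.62 Å

In a BCC structure, atoms touch along the body diagonal, so √3·a = 4r; the nearest-neighbor distance equals 2r = 0.8660·a.
d = 0.8660 × 5.33 = 4.62 Å.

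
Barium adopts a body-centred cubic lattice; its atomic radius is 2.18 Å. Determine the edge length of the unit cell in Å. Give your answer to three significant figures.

In a BCC lattice, atoms touch along the body diagonal, so √3·a = 4r.
a = 4r/√3 = 4 × 2.18 / 1.7321 = 5.03 Å.

5.03 Å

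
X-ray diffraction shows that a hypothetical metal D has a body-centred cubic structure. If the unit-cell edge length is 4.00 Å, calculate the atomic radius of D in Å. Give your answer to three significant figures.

In a BCC lattice, atoms touch along the body diagonal, so √3·a = 4r.
r = √3·a/4 = 1.7321 × 4.00 / 4 = 1.73 Å.

1.73 Å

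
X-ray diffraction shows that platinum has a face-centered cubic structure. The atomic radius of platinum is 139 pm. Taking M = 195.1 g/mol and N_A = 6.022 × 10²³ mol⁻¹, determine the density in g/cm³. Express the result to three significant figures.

21.3 g/cm³

In an FCC lattice, atoms touch along the face diagonal, so √2·a = 4r, giving a = 393.2 pm = 3.932 × 10^-8 cm.
With Z = 4, ρ = Z·M/(N_A·a³) = 4 × 195.1 / (6.022 × 10²³ × 6.077 × 10^-23) = 21.33 g/cm³.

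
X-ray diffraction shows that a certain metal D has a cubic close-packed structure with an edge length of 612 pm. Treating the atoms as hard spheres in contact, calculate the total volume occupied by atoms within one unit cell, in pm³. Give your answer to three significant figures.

1.70 × 10^8 pm³

In an FCC lattice atoms touch along the face diagonal, so √2·a = 4r, so r = 0.3536a = 216.4 pm.
V_atoms = Z × (4/3)πr³ = 4 × (4/3)π × (216.4)³ = 1.70 × 10^8 pm³.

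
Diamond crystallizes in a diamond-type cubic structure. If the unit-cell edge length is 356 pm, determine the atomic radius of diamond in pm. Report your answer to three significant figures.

In a diamond cubic lattice, nearest neighbors lie along the body diagonal with √3·a = 8r.
r = √3·a/8 = 1.7321 × 356 / 8 = 77.1 pm.

77.1 pm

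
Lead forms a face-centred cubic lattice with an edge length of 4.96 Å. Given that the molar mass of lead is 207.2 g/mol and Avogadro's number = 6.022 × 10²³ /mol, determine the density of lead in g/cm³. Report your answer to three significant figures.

An FCC unit cell contains Z = 4 atoms.
Cell volume: a³ = (4.96 Å)³ = (4.960 × 10^-8 cm)³ = 1.220 × 10^-22 cm³.
ρ = Z·M/(N_A·a³) = 4 × 207.2 / (6.022 × 10²³ × 1.220 × 10^-22) = 11.28 g/cm³.

11.3 g/cm³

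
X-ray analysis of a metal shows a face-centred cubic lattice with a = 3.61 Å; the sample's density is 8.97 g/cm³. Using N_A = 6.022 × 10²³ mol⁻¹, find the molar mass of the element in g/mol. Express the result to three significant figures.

63.5 g/mol

An FCC cell has Z = 4 atoms; a = 3.610 × 10^-8 cm.
M = ρ·N_A·a³/Z = 8.97 × 6.022 × 10²³ × 4.705 × 10^-23 / 4 = 63.5 g/mol.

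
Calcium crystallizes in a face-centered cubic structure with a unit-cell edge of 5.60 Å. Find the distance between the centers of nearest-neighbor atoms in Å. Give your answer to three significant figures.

3.96 Å

In an FCC structure, atoms touch along the face diagonal, so √2·a = 4r; the nearest-neighbor distance equals 2r = 0.7071·a.
d = 0.7071 × 5.60 = 3.96 Å.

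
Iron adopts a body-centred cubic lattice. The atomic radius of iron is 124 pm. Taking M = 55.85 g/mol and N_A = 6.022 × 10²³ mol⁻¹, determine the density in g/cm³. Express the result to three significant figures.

7.90 g/cm³

In a BCC lattice, atoms touch along the body diagonal, so √3·a = 4r, giving a = 286.4 pm = 2.864 × 10^-8 cm.
With Z = 2, ρ = Z·M/(N_A·a³) = 2 × 55.85 / (6.022 × 10²³ × 2.348 × 10^-23) = 7.899 g/cm³.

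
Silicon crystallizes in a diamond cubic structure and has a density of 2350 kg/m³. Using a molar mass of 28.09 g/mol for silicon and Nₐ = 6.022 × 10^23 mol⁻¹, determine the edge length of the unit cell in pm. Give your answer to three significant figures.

With Z = 8 atoms per diamond cubic cell, a³ = Z·M/(N_A·ρ) = 8 × 28.09 / (6.022 × 10²³ × 2.350 g/cm³) = 1.588 × 10^-22 cm³.
a = (1.588 × 10^-22)^(1/3) = 5.415 × 10^-8 cm = 542 pm.

542 pm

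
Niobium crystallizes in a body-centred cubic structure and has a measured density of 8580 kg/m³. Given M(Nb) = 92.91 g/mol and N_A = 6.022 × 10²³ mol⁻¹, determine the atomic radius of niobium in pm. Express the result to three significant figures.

For a BCC cell (Z = 2), a³ = Z·M/(N_A·ρ) = 2 × 92.91 / (6.022 × 10²³ × 8.580) = 3.596 × 10^-23 cm³, so a = 3.301 × 10^-8 cm = 330.1 pm.
Atoms touch along the body diagonal, so √3·a = 4r, so r = 0.4330 × a = 143 pm.

143 pm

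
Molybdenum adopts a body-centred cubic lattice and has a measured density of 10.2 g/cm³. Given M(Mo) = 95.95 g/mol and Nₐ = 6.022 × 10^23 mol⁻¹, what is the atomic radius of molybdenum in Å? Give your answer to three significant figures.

1.36 Å

For a BCC cell (Z = 2), a³ = Z·M/(N_A·ρ) = 2 × 95.95 / (6.022 × 10²³ × 10.20) = 3.124 × 10^-23 cm³, so a = 3.150 × 10^-8 cm = 3.150 Å.
Atoms touch along the body diagonal, so √3·a = 4r, so r = 0.4330 × a = 1.36 Å.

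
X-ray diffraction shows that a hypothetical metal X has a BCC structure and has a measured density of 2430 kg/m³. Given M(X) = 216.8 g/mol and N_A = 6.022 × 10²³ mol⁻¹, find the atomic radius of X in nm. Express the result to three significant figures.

0.289 nm

For a BCC cell (Z = 2), a³ = Z·M/(N_A·ρ) = 2 × 216.8 / (6.022 × 10²³ × 2.430) = 2.963 × 10^-22 cm³, so a = 6.667 × 10^-8 cm = 0.6667 nm.
Atoms touch along the body diagonal, so √3·a = 4r, so r = 0.4330 × a = 0.289 nm.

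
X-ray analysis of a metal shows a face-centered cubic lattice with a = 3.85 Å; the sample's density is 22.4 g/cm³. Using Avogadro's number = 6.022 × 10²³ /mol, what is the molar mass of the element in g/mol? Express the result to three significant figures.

192 g/mol

An FCC cell has Z = 4 atoms; a = 3.850 × 10^-8 cm.
M = ρ·N_A·a³/Z = 22.4 × 6.022 × 10²³ × 5.707 × 10^-23 / 4 = 192 g/mol.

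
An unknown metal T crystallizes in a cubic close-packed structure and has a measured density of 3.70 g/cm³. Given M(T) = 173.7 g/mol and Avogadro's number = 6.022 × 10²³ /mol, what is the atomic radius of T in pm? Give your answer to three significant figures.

240 pm

For an FCC cell (Z = 4), a³ = Z·M/(N_A·ρ) = 4 × 173.7 / (6.022 × 10²³ × 3.700) = 3.118 × 10^-22 cm³, so a = 6.781 × 10^-8 cm = 678.1 pm.
Atoms touch along the face diagonal, so √2·a = 4r, so r = 0.3536 × a = 240 pm.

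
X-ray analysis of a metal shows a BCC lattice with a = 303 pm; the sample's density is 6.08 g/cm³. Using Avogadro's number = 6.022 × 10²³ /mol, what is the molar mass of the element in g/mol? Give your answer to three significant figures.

50.9 g/mol

A BCC cell has Z = 2 atoms; a = 3.030 × 10^-8 cm.
M = ρ·N_A·a³/Z = 6.08 × 6.022 × 10²³ × 2.782 × 10^-23 / 2 = 50.9 g/mol.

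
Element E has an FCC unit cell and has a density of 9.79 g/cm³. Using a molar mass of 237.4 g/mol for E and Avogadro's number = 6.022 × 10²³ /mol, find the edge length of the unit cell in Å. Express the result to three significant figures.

With Z = 4 atoms per FCC cell, a³ = Z·M/(N_A·ρ) = 4 × 237.4 / (6.022 × 10²³ × 9.790 g/cm³) = 1.611 × 10^-22 cm³.
a = (1.611 × 10^-22)^(1/3) = 5.441 × 10^-8 cm = 5.44 Å.

5.44 Å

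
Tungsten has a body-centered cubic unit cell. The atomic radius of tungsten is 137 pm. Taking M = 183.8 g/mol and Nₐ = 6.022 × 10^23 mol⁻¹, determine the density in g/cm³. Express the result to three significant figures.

19.3 g/cm³

In a BCC lattice, atoms touch along the body diagonal, so √3·a = 4r, giving a = 316.4 pm = 3.164 × 10^-8 cm.
With Z = 2, ρ = Z·M/(N_A·a³) = 2 × 183.8 / (6.022 × 10²³ × 3.167 × 10^-23) = 19.27 g/cm³.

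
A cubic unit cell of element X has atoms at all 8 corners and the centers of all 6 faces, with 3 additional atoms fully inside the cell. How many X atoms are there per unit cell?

Corner atoms are shared by 8 cells (1/8 each), face atoms by 2 (1/2 each), interior atoms are unshared.
Net atoms = 8 × 1/8 + 6 × 1/2 + 3 = 1 + 3 + 3 = 7.

7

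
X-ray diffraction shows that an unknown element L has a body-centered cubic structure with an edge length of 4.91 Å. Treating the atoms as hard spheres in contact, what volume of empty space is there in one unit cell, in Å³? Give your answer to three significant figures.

37.9 Å³

In a BCC lattice atoms touch along the body diagonal, so √3·a = 4r, so r = 0.4330a = 2.126 Å.
V_cell = a³ = 118.4 Å³; V_atoms = 2 × (4/3)πr³ = 80.51 Å³.
Empty space = 118.4 − 80.51 = 37.9 Å³.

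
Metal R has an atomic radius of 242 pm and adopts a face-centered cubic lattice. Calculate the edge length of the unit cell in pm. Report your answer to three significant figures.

684 pm

In an FCC lattice, atoms touch along the face diagonal, so √2·a = 4r.
a = 4r/√2 = 4 × 242 / 1.4142 = 684 pm.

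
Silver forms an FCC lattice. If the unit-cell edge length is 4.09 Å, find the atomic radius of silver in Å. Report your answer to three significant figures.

In an FCC lattice, atoms touch along the face diagonal, so √2·a = 4r.
r = √2·a/4 = 1.4142 × 4.09 / 4 = 1.45 Å.

1.45 Å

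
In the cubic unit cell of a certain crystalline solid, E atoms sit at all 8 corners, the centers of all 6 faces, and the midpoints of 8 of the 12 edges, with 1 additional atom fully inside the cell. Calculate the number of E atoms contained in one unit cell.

Corner atoms are shared by 8 cells (1/8 each), face atoms by 2 (1/2 each), edge atoms by 4 (1/4 each), interior atoms are unshared.
Net atoms = 8 × 1/8 + 6 × 1/2 + 8 × 1/4 + 1 = 1 + 3 + 2 + 1 = 7.

7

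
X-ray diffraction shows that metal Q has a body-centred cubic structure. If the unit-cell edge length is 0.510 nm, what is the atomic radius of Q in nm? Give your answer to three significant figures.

0.221 nm

In a BCC lattice, atoms touch along the body diagonal, so √3·a = 4r.
r = √3·a/4 = 1.7321 × 0.510 / 4 = 0.221 nm.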